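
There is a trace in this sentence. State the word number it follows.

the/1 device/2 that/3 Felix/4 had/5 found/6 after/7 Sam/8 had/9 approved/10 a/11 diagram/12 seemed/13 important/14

6

The displaced element is "the device" (word 2).
It functions as the direct object of "found", so the gap sits immediately after word 6 ("found").
Base order: Felix had found the device after Sam had approved a diagram.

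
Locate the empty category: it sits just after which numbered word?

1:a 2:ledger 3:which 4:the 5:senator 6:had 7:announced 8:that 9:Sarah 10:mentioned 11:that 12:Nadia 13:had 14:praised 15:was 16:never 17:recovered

14

The displaced element is "a ledger" (word 2).
It is linked across 2 clause boundaries (that → that).
It functions as the direct object of "praised", so the gap sits immediately after word 14 ("praised").
Base order: The senator had announced that Sarah mentioned that Nadia had praised a ledger.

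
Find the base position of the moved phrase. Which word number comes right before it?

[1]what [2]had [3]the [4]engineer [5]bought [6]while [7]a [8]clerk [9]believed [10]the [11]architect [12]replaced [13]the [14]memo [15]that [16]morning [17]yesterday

5

The displaced element is "what" (word 1).
It functions as the direct object of "bought", so the gap sits immediately after word 5 ("bought").
Base order: The engineer had bought what while a clerk believed the architect replaced the memo that morning yesterday.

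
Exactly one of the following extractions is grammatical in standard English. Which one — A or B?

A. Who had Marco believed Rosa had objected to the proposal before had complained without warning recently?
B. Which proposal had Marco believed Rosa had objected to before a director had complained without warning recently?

In A, the wh-phrase is extracted from inside an adjunct island (introduced by "before"), which blocks movement.
In B, the extraction path crosses only that-complement boundaries, which are transparent.
So B is grammatical.

B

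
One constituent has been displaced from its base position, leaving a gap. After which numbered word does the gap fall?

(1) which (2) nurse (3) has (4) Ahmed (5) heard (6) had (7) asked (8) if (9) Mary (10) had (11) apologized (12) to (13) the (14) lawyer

The displaced element is "which nurse" (word 2).
It is linked across 1 clause boundary (Ø).
It functions as the subject of "asked", so the gap sits immediately after word 5 ("heard").
Base order: Ahmed has heard that which nurse had asked if Mary had apologized to the lawyer.

5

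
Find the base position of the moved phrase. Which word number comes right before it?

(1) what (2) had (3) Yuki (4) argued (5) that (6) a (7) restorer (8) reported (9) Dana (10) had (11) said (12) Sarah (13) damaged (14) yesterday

13

The displaced element is "what" (word 1).
It is linked across 3 clause boundaries (that → Ø → Ø).
It functions as the direct object of "damaged", so the gap sits immediately after word 13 ("damaged").
Base order: Yuki had argued that a restorer reported Dana had said Sarah damaged what yesterday.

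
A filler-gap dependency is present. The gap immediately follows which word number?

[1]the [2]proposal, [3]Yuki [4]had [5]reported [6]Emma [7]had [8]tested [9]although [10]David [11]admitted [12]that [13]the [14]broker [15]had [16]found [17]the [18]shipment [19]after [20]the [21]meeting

The displaced element is "the proposal" (word 2).
It is linked across 1 clause boundary (Ø).
It functions as the direct object of "tested", so the gap sits immediately after word 8 ("tested").
Base order: Yuki had reported Emma had tested the proposal although David admitted that the broker had found the shipment after the meeting.

8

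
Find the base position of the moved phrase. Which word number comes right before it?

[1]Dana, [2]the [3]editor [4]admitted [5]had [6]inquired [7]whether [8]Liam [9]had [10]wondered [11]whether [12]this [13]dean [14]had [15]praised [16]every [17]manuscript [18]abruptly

4

The displaced element is "Dana" (word 1).
It is linked across 1 clause boundary (Ø).
It functions as the subject of "inquired", so the gap sits immediately after word 4 ("admitted").
Base order: The editor admitted that Dana had inquired whether Liam had wondered whether this dean had praised every manuscript abruptly.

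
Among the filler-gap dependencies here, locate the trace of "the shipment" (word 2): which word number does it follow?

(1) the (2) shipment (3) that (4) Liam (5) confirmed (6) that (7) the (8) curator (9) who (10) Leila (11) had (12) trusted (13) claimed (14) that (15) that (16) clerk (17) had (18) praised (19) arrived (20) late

18

The displaced element is "the shipment" (word 2).
It is linked across 2 clause boundaries (that → that).
It functions as the direct object of "praised", so the gap sits immediately after word 18 ("praised").
Base order: Liam confirmed that the curator who Leila had trusted claimed that that clerk had praised the shipment.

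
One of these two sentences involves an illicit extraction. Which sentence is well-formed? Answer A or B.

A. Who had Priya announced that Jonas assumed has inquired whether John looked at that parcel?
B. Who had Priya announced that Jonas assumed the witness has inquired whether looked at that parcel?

In B, the wh-phrase is extracted from inside a wh-island (introduced by "whether"), which blocks movement.
In A, the extraction path crosses only that-complement boundaries, which are transparent.
So A is grammatical.

A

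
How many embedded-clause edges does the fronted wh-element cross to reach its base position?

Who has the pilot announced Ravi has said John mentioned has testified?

3

"who" is extracted from the subject of "testified".
Boundaries crossed, outermost first: [Ø], [Ø], [Ø] — 3 in total.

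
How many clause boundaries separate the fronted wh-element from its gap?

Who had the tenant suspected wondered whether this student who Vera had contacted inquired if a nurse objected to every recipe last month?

"who" is extracted from the subject of "wondered".
Boundaries crossed, outermost first: [Ø] — 1 in total.

1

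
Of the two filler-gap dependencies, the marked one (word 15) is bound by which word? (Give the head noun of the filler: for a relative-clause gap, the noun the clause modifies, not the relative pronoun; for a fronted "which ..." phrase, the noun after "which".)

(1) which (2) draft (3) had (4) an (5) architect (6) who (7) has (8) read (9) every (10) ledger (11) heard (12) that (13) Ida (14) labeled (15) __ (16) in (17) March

The marked gap is the direct object of "labeled".
Its filler is the fronted wh-phrase "which draft", at word 2.
(The other dependency links word 5 to a gap after word 6.)

2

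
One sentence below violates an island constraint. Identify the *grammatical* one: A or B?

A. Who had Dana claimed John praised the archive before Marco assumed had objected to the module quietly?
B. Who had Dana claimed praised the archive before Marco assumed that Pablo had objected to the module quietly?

In A, the wh-phrase is extracted from inside an adjunct island (introduced by "before"), which blocks movement.
In B, the extraction path crosses only that-complement boundaries, which are transparent.
So B is grammatical.

B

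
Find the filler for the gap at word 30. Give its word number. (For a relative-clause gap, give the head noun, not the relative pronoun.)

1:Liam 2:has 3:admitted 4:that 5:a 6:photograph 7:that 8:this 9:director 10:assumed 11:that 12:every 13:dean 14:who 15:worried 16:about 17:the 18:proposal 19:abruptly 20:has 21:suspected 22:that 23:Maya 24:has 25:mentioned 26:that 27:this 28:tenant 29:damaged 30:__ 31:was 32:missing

The gap at 30 is the object of "damaged", inside a relative clause.
The relative pronoun is "that" (word 7); it is bound by the head noun immediately before it.
Its filler is the head noun "photograph", at word 6.

6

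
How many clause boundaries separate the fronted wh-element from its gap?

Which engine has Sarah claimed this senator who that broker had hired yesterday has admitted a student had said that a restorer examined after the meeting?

"which engine" is extracted from the object of "examined".
Boundaries crossed, outermost first: [Ø], [Ø], [that] — 3 in total.

3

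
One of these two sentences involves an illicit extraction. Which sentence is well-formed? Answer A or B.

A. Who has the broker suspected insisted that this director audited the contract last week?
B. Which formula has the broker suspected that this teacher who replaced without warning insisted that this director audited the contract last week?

In B, the wh-phrase is extracted from inside a complex-NP island (relative clause) (introduced by "who"), which blocks movement.
In A, the extraction path crosses only that-complement boundaries, which are transparent.
So A is grammatical.

A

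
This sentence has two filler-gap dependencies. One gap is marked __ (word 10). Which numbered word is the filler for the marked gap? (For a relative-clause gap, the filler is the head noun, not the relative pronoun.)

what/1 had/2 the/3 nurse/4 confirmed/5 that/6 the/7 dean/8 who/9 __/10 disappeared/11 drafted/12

The marked gap is inside the relative clause, the subject of "disappeared".
Its filler is the head noun "dean" (via "who"), at word 8.
(The other dependency links word 1 to a gap after word 12.)

8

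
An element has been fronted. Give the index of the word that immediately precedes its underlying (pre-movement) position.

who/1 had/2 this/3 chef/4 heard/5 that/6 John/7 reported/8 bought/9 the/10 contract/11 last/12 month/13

The displaced element is "who" (word 1).
It is linked across 2 clause boundaries (that → Ø).
It functions as the subject of "bought", so the gap sits immediately after word 8 ("reported").
Base order: This chef had heard that John reported that who bought the contract last month.

8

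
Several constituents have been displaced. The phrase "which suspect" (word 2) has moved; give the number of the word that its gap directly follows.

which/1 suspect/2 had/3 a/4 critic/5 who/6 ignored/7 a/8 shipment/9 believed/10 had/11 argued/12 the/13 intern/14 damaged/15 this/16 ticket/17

The displaced element is "which suspect" (word 2).
It is linked across 1 clause boundary (Ø).
It functions as the subject of "argued", so the gap sits immediately after word 10 ("believed").
Base order: A critic who ignored a shipment had believed that which suspect had argued the intern damaged this ticket.

10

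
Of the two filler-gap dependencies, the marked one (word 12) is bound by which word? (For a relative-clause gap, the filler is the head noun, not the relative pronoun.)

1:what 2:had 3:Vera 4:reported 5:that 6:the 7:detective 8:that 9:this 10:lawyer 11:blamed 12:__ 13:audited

7

The marked gap is inside the relative clause, the direct object of "blamed".
Its filler is the head noun "detective" (via "that"), at word 7.
(The other dependency links word 1 to a gap after word 13.)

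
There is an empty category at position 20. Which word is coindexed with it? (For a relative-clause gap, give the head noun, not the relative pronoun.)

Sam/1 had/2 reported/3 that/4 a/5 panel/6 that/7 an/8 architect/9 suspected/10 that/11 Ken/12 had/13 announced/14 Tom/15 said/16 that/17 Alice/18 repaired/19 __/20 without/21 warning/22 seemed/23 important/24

The gap at 20 is the object of "repaired", inside a relative clause.
The relative pronoun is "that" (word 7); it is bound by the head noun immediately before it.
Its filler is the head noun "panel", at word 6.

6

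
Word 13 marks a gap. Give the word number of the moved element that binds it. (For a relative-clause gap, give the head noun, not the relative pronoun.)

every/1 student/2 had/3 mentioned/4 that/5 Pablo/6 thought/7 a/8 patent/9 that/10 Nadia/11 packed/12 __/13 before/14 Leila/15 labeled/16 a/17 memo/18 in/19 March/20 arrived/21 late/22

The gap at 13 is the object of "packed", inside a relative clause.
The relative pronoun is "that" (word 10); it is bound by the head noun immediately before it.
Its filler is the head noun "patent", at word 9.

9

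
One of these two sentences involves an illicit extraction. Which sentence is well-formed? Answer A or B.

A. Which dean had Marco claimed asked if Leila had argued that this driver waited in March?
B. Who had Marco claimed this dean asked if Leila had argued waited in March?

A

In B, the wh-phrase is extracted from inside a wh-island (introduced by "if"), which blocks movement.
In A, the extraction path crosses only that-complement boundaries, which are transparent.
So A is grammatical.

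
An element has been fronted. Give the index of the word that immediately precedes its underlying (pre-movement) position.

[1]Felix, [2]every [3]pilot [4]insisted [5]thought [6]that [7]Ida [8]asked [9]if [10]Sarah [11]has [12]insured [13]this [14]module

4

The displaced element is "Felix" (word 1).
It is linked across 1 clause boundary (Ø).
It functions as the subject of "thought", so the gap sits immediately after word 4 ("insisted").
Base order: Every pilot insisted that Felix thought that Ida asked if Sarah has insured this module.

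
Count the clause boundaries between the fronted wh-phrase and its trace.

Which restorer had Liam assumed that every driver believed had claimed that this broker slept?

2

"which restorer" is extracted from the subject of "claimed".
Boundaries crossed, outermost first: [that], [Ø] — 2 in total.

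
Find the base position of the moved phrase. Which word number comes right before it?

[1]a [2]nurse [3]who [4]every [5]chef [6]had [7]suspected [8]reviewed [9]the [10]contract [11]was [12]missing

The displaced element is "a nurse" (word 2).
It is linked across 1 clause boundary (Ø).
It functions as the subject of "reviewed", so the gap sits immediately after word 7 ("suspected").
Base order: Every chef had suspected that a nurse reviewed the contract.

7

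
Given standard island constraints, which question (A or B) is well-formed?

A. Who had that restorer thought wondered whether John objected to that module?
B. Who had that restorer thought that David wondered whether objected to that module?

A

In B, the wh-phrase is extracted from inside a wh-island (introduced by "whether"), which blocks movement.
In A, the extraction path crosses only that-complement boundaries, which are transparent.
So A is grammatical.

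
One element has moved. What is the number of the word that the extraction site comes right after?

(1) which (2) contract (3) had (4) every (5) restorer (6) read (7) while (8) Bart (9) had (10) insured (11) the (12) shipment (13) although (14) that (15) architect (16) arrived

6

The displaced element is "which contract" (word 2).
It functions as the direct object of "read", so the gap sits immediately after word 6 ("read").
Base order: Every restorer had read which contract while Bart had insured the shipment although that architect arrived.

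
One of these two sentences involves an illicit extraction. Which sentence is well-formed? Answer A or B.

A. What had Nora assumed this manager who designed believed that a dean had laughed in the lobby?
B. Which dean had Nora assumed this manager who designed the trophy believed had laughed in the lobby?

In A, the wh-phrase is extracted from inside a complex-NP island (relative clause) (introduced by "who"), which blocks movement.
In B, the extraction path crosses only that-complement boundaries, which are transparent.
So B is grammatical.

B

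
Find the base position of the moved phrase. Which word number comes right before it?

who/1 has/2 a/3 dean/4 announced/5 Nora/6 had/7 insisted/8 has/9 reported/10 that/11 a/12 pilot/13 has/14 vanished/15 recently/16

The displaced element is "who" (word 1).
It is linked across 2 clause boundaries (Ø → Ø).
It functions as the subject of "reported", so the gap sits immediately after word 8 ("insisted").
Base order: A dean has announced Nora had insisted who has reported that a pilot has vanished recently.

8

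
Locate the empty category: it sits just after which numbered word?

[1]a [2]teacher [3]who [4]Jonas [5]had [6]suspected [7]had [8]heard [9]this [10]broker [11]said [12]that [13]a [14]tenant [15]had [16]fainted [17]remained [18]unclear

6

The displaced element is "a teacher" (word 2).
It is linked across 1 clause boundary (Ø).
It functions as the subject of "heard", so the gap sits immediately after word 6 ("suspected").
Base order: Jonas had suspected that a teacher had heard this broker said that a tenant had fainted.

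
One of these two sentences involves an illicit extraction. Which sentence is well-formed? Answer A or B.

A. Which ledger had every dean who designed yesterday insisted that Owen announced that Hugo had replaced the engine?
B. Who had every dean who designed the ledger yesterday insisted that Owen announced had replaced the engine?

B

In A, the wh-phrase is extracted from inside a complex-NP island (relative clause) (introduced by "who"), which blocks movement.
In B, the extraction path crosses only that-complement boundaries, which are transparent.
So B is grammatical.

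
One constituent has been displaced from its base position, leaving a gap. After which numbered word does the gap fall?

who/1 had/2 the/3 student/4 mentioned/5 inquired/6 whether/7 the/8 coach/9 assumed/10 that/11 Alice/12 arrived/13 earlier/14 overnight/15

5

The displaced element is "who" (word 1).
It is linked across 1 clause boundary (Ø).
It functions as the subject of "inquired", so the gap sits immediately after word 5 ("mentioned").
Base order: The student had mentioned who inquired whether the coach assumed that Alice arrived earlier overnight.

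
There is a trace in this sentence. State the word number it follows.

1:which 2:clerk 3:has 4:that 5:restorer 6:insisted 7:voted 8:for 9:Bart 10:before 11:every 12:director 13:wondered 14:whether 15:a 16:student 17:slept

6

The displaced element is "which clerk" (word 2).
It is linked across 1 clause boundary (Ø).
It functions as the subject of "voted", so the gap sits immediately after word 6 ("insisted").
Base order: That restorer has insisted which clerk voted for Bart before every director wondered whether a student slept.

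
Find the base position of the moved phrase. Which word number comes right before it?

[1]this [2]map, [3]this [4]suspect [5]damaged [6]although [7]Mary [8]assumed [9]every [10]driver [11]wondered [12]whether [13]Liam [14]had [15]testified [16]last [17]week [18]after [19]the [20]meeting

The displaced element is "this map" (word 2).
It functions as the direct object of "damaged", so the gap sits immediately after word 5 ("damaged").
Base order: This suspect damaged this map although Mary assumed every driver wondered whether Liam had testified last week after the meeting.

5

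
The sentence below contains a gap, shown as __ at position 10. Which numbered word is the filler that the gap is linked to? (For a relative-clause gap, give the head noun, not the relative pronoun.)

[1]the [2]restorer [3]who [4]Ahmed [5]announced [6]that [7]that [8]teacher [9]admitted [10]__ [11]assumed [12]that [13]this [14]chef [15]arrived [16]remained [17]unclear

The gap at 10 is the subject of "assumed", inside a relative clause.
The relative pronoun is "who" (word 3); it is bound by the head noun immediately before it.
Its filler is the head noun "restorer", at word 2.

2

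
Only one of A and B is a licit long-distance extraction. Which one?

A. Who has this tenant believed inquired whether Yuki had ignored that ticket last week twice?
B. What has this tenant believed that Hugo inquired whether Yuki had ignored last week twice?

In B, the wh-phrase is extracted from inside a wh-island (introduced by "whether"), which blocks movement.
In A, the extraction path crosses only that-complement boundaries, which are transparent.
So A is grammatical.

A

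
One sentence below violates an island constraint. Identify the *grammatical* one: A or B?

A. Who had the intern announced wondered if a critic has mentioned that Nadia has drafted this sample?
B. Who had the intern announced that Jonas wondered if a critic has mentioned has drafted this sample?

A

In B, the wh-phrase is extracted from inside a wh-island (introduced by "if"), which blocks movement.
In A, the extraction path crosses only that-complement boundaries, which are transparent.
So A is grammatical.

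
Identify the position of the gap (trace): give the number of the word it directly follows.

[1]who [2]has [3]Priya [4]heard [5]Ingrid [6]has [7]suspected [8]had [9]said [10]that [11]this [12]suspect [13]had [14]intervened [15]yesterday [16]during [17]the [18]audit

7

The displaced element is "who" (word 1).
It is linked across 2 clause boundaries (Ø → Ø).
It functions as the subject of "said", so the gap sits immediately after word 7 ("suspected").
Base order: Priya has heard Ingrid has suspected who had said that this suspect had intervened yesterday during the audit.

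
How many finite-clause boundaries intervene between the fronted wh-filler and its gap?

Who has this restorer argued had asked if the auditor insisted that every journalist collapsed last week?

"who" is extracted from the subject of "asked".
Boundaries crossed, outermost first: [Ø] — 1 in total.

1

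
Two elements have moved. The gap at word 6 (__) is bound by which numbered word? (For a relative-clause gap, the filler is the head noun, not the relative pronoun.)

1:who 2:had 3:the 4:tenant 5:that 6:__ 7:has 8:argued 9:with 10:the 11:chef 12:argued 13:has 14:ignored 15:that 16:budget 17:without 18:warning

4

The marked gap is inside the relative clause, the subject of "argued".
Its filler is the head noun "tenant" (via "that"), at word 4.
(The other dependency links word 1 to a gap after word 12.)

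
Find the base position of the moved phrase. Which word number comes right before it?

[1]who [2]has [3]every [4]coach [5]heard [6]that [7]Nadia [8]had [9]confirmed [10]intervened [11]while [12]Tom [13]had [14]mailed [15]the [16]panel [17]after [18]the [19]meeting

The displaced element is "who" (word 1).
It is linked across 2 clause boundaries (that → Ø).
It functions as the subject of "intervened", so the gap sits immediately after word 9 ("confirmed").
Base order: Every coach has heard that Nadia had confirmed that who intervened while Tom had mailed the panel after the meeting.

9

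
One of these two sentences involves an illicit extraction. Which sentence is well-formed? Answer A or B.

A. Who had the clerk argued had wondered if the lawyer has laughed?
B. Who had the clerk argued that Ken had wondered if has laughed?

A

In B, the wh-phrase is extracted from inside a wh-island (introduced by "if"), which blocks movement.
In A, the extraction path crosses only that-complement boundaries, which are transparent.
So A is grammatical.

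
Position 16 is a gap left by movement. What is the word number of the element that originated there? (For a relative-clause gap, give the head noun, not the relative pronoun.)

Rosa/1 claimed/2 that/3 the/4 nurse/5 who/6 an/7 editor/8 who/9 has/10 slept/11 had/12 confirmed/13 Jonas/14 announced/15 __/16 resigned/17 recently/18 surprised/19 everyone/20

5

The gap at 16 is the subject of "resigned", inside a relative clause.
The relative pronoun is "who" (word 6); it is bound by the head noun immediately before it.
Its filler is the head noun "nurse", at word 5.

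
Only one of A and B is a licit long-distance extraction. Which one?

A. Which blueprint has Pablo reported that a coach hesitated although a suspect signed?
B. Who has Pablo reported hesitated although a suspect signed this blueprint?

In A, the wh-phrase is extracted from inside an adjunct island (introduced by "although"), which blocks movement.
In B, the extraction path crosses only that-complement boundaries, which are transparent.
So B is grammatical.

B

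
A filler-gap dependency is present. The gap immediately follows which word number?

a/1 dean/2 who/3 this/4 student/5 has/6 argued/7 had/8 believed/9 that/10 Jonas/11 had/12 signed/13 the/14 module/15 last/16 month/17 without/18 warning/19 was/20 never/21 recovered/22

The displaced element is "a dean" (word 2).
It is linked across 1 clause boundary (Ø).
It functions as the subject of "believed", so the gap sits immediately after word 7 ("argued").
Base order: This student has argued a dean had believed that Jonas had signed the module last month without warning.

7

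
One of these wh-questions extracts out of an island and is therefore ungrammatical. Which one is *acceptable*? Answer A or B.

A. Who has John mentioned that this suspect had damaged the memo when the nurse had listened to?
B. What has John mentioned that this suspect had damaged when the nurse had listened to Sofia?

B

In A, the wh-phrase is extracted from inside an adjunct island (introduced by "when"), which blocks movement.
In B, the extraction path crosses only that-complement boundaries, which are transparent.
So B is grammatical.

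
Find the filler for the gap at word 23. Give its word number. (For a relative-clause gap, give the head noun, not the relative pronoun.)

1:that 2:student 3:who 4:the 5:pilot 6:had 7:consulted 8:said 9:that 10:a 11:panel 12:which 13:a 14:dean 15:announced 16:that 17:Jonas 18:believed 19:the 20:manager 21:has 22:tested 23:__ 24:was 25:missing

The gap at 23 is the object of "tested", inside a relative clause.
The relative pronoun is "which" (word 12); it is bound by the head noun immediately before it.
Its filler is the head noun "panel", at word 11.

11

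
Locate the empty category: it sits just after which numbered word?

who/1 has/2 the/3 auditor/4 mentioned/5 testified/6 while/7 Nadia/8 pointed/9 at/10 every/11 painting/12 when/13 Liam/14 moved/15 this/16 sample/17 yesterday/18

The displaced element is "who" (word 1).
It is linked across 1 clause boundary (Ø).
It functions as the subject of "testified", so the gap sits immediately after word 5 ("mentioned").
Base order: The auditor has mentioned that who testified while Nadia pointed at every painting when Liam moved this sample yesterday.

5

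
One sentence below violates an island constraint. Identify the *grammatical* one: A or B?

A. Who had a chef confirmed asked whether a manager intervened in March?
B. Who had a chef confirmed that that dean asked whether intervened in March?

In B, the wh-phrase is extracted from inside a wh-island (introduced by "whether"), which blocks movement.
In A, the extraction path crosses only that-complement boundaries, which are transparent.
So A is grammatical.

A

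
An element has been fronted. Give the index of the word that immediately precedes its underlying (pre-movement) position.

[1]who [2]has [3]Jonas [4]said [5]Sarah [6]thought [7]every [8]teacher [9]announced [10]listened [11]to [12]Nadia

9

The displaced element is "who" (word 1).
It is linked across 3 clause boundaries (Ø → Ø → Ø).
It functions as the subject of "listened", so the gap sits immediately after word 9 ("announced").
Base order: Jonas has said Sarah thought every teacher announced that who listened to Nadia.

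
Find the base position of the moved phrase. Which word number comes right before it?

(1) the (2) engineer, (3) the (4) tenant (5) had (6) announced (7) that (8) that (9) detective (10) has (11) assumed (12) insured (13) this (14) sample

11

The displaced element is "the engineer" (word 2).
It is linked across 2 clause boundaries (that → Ø).
It functions as the subject of "insured", so the gap sits immediately after word 11 ("assumed").
Base order: The tenant had announced that that detective has assumed the engineer insured this sample.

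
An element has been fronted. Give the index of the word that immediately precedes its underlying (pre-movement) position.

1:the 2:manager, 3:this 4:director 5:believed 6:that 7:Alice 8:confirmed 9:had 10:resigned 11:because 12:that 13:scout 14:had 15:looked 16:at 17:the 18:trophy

The displaced element is "the manager" (word 2).
It is linked across 2 clause boundaries (that → Ø).
It functions as the subject of "resigned", so the gap sits immediately after word 8 ("confirmed").
Base order: This director believed that Alice confirmed that the manager had resigned because that scout had looked at the trophy.

8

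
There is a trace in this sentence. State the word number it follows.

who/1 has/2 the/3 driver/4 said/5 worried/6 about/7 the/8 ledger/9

5

The displaced element is "who" (word 1).
It is linked across 1 clause boundary (Ø).
It functions as the subject of "worried", so the gap sits immediately after word 5 ("said").
Base order: The driver has said who worried about the ledger.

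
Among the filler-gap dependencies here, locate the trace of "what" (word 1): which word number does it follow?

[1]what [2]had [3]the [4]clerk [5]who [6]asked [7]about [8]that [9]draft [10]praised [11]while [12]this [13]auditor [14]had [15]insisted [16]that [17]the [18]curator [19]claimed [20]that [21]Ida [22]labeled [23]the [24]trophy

10

The displaced element is "what" (word 1).
It functions as the direct object of "praised", so the gap sits immediately after word 10 ("praised").
Base order: The clerk who asked about that draft had praised what while this auditor had insisted that the curator claimed that Ida labeled the trophy.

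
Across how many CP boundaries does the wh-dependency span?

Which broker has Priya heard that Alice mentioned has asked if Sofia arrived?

2

"which broker" is extracted from the subject of "asked".
Boundaries crossed, outermost first: [that], [Ø] — 2 in total.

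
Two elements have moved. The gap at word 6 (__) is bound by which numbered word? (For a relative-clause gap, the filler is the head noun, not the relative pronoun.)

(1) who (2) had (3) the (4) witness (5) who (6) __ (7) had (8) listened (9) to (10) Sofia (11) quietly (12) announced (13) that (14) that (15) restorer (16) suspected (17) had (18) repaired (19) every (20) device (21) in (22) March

4

The marked gap is inside the relative clause, the subject of "listened".
Its filler is the head noun "witness" (via "who"), at word 4.
(The other dependency links word 1 to a gap after word 16.)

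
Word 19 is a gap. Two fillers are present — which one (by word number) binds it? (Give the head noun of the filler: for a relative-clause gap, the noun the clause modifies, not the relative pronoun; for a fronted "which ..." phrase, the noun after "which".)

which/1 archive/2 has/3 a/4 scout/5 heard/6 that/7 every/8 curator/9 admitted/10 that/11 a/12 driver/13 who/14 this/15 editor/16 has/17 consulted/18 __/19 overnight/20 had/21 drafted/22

13

The marked gap is inside the relative clause, the direct object of "consulted".
Its filler is the head noun "driver" (via "who"), at word 13.
(The other dependency links word 2 to a gap after word 22.)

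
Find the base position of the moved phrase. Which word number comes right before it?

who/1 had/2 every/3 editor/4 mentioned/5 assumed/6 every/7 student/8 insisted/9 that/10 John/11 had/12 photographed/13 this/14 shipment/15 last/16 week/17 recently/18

The displaced element is "who" (word 1).
It is linked across 1 clause boundary (Ø).
It functions as the subject of "assumed", so the gap sits immediately after word 5 ("mentioned").
Base order: Every editor had mentioned that who assumed every student insisted that John had photographed this shipment last week recently.

5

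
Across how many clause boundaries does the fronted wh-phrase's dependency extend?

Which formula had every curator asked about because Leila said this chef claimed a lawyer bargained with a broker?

0

"which formula" originates inside the matrix clause — no clause boundary is crossed.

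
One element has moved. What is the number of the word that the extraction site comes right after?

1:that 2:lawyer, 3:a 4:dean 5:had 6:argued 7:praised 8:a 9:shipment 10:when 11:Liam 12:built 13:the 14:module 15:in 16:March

The displaced element is "that lawyer" (word 2).
It is linked across 1 clause boundary (Ø).
It functions as the subject of "praised", so the gap sits immediately after word 6 ("argued").
Base order: A dean had argued that that lawyer praised a shipment when Liam built the module in March.

6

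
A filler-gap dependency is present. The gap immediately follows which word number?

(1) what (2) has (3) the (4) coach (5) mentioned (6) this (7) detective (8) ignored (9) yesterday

The displaced element is "what" (word 1).
It is linked across 1 clause boundary (Ø).
It functions as the direct object of "ignored", so the gap sits immediately after word 8 ("ignored").
Base order: The coach has mentioned this detective ignored what yesterday.

8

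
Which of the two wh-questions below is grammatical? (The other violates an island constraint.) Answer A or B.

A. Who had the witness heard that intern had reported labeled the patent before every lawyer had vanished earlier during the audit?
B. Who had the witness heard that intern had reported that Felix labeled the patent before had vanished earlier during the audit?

In B, the wh-phrase is extracted from inside an adjunct island (introduced by "before"), which blocks movement.
In A, the extraction path crosses only that-complement boundaries, which are transparent.
So A is grammatical.

A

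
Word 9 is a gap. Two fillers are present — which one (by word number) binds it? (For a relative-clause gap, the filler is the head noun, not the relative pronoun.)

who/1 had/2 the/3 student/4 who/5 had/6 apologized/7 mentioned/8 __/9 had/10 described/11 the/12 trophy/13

1

The marked gap is the subject of "described".
Its filler is the fronted wh-phrase "who", at word 1.
(The other dependency links word 4 to a gap after word 5.)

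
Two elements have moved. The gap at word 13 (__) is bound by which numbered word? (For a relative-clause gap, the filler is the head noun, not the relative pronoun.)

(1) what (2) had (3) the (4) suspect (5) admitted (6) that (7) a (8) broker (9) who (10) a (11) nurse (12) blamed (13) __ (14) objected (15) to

The marked gap is inside the relative clause, the direct object of "blamed".
Its filler is the head noun "broker" (via "who"), at word 8.
(The other dependency links word 1 to a gap after word 15.)

8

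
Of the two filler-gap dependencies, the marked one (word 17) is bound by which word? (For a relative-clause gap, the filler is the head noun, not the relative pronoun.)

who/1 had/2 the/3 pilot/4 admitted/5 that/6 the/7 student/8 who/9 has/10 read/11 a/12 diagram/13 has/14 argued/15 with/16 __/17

1

The marked gap is the object of the preposition "with" of "argued".
Its filler is the fronted wh-phrase "who", at word 1.
(The other dependency links word 8 to a gap after word 9.)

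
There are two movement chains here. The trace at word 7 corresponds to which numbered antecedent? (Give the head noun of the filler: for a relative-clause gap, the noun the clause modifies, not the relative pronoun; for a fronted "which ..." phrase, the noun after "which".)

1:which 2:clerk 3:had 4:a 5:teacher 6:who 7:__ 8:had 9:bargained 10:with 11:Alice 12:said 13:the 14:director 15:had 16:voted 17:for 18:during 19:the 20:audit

5

The marked gap is inside the relative clause, the subject of "bargained".
Its filler is the head noun "teacher" (via "who"), at word 5.
(The other dependency links word 2 to a gap after word 17.)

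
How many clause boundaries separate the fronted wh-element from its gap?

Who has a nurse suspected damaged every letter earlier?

1

"who" is extracted from the subject of "damaged".
Boundaries crossed, outermost first: [Ø] — 1 in total.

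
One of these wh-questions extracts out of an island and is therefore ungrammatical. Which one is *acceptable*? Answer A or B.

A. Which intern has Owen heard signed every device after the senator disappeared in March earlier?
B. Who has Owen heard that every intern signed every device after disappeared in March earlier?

In B, the wh-phrase is extracted from inside an adjunct island (introduced by "after"), which blocks movement.
In A, the extraction path crosses only that-complement boundaries, which are transparent.
So A is grammatical.

A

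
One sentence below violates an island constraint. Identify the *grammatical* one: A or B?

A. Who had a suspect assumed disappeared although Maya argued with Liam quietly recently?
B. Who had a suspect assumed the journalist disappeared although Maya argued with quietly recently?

A

In B, the wh-phrase is extracted from inside an adjunct island (introduced by "although"), which blocks movement.
In A, the extraction path crosses only that-complement boundaries, which are transparent.
So A is grammatical.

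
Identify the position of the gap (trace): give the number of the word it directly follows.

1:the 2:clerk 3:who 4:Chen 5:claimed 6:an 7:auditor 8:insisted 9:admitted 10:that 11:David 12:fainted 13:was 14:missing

8

The displaced element is "the clerk" (word 2).
It is linked across 2 clause boundaries (Ø → Ø).
It functions as the subject of "admitted", so the gap sits immediately after word 8 ("insisted").
Base order: Chen claimed an auditor insisted that the clerk admitted that David fainted.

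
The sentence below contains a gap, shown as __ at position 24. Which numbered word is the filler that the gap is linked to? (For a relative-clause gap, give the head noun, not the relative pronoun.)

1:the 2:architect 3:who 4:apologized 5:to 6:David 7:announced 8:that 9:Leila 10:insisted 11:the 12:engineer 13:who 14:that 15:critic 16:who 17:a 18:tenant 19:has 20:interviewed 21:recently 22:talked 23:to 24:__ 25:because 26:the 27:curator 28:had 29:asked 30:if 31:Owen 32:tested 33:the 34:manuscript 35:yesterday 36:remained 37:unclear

The gap at 24 is the prepositional object of "talked", inside a relative clause.
The relative pronoun is "who" (word 13); it is bound by the head noun immediately before it.
Its filler is the head noun "engineer", at word 12.

12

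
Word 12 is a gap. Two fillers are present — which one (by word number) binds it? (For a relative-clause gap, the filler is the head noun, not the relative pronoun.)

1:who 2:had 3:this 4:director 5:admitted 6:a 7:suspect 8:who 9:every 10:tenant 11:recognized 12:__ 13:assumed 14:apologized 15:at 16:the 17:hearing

7

The marked gap is inside the relative clause, the direct object of "recognized".
Its filler is the head noun "suspect" (via "who"), at word 7.
(The other dependency links word 1 to a gap after word 13.)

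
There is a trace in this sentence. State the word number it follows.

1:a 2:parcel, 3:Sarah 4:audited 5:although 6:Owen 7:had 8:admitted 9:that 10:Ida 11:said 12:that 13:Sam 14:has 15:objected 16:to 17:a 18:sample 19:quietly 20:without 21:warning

4

The displaced element is "a parcel" (word 2).
It functions as the direct object of "audited", so the gap sits immediately after word 4 ("audited").
Base order: Sarah audited a parcel although Owen had admitted that Ida said that Sam has objected to a sample quietly without warning.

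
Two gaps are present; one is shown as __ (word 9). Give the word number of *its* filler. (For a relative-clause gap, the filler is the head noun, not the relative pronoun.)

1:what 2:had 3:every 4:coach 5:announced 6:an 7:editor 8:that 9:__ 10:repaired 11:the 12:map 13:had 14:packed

7

The marked gap is inside the relative clause, the subject of "repaired".
Its filler is the head noun "editor" (via "that"), at word 7.
(The other dependency links word 1 to a gap after word 14.)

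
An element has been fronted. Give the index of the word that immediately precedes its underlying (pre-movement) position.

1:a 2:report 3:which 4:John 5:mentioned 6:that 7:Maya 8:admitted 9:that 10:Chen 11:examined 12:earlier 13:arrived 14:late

The displaced element is "a report" (word 2).
It is linked across 2 clause boundaries (that → that).
It functions as the direct object of "examined", so the gap sits immediately after word 11 ("examined").
Base order: John mentioned that Maya admitted that Chen examined a report earlier.

11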